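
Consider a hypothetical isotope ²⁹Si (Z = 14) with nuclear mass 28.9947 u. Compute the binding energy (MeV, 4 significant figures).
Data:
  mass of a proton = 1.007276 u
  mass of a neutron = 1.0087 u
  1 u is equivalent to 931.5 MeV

Mass of separated nucleons = 14(1.007276) + 15(1.0087) = 14.101864 + 15.1305 = 29.232364 u
Δm = 29.232364 − 28.9947 = 0.237664 u
E_B = 0.237664 × 931.5 = 221.384 MeV

221.4 MeV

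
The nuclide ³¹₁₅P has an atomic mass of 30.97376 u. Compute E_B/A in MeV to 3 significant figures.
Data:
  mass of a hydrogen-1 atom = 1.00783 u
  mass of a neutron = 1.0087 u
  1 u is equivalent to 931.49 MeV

8.50 MeV/nucleon

Σm = 15·m(¹H) + 16·m_n = 15.11745 + 16.1392 = 31.25665 u
Δm = 31.25665 − 30.97376 = 0.28289 u
Converting to energy: 0.28289 u × 931.49 MeV/u = 263.509 MeV
Per nucleon: 263.509 / 31 = 8.500 MeV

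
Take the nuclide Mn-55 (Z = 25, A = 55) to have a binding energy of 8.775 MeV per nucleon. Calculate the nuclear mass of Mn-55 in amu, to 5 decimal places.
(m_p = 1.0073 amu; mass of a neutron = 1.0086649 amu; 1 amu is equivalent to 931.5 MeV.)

54.92433 amu

Total binding energy = 55 × 8.775 = 482.625 MeV
Mass defect = 482.625 MeV / (931.5 MeV/amu) = 0.5181159 amu
Constituent mass = 25(1.0073) + 30(1.0086649) = 55.4424470 amu
Nuclear mass = 55.4424470 − 0.5181159 = 54.9243311 amu ≈ 54.92433 amu (to 5 decimal places)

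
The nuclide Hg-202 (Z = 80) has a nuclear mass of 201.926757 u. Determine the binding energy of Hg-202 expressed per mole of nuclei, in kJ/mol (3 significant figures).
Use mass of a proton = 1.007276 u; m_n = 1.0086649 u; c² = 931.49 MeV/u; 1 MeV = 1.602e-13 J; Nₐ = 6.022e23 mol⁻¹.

1.54e+11 kJ/mol

Σm = 80·m_p + 122·m_n = 80.582080 + 123.0571178 = 203.6391978 u
The mass defect is 203.6391978 − 201.926757 = 1.7124408 u.
Binding energy = Δm·c² = 1.7124408 × 931.49 MeV/u = 1595.12 MeV
Per nucleus in joules: 1595.12 MeV × 1.602e-13 J/MeV = 2.5554e-10 J
Per mole: 2.5554e-10 J × 6.022e23 mol⁻¹ = 1.5389e+14 J/mol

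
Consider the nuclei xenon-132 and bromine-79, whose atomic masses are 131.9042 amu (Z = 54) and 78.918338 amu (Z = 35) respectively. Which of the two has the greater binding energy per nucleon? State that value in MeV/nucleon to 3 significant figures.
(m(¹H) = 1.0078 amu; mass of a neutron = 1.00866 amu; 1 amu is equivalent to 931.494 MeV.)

xenon-132: Σm = 54(1.0078) + 78(1.00866) = 133.09668 amu; Δm = 1.19248 amu; E_B = 1110.8 MeV; E_B/A = 8.415 MeV
bromine-79: Σm = 35(1.0078) + 44(1.00866) = 79.65404 amu; Δm = 0.735702 amu; E_B = 685.30 MeV; E_B/A = 8.6747 MeV
bromine-79 has the higher binding energy per nucleon, so it is the more tightly bound nucleus.

bromine-79; 8.67 MeV/nucleon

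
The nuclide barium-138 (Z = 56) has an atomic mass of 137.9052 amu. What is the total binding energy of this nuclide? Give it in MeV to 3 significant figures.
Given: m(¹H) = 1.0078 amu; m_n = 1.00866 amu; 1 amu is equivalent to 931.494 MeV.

1160 MeV

Mass of separated nucleons = 56(1.0078) + 82(1.00866) = 56.4368 + 82.71012 = 139.14692 amu
Mass defect Δm = 139.14692 − 137.9052 = 1.24172 amu
Binding energy = Δm·c² = 1.24172 × 931.494 MeV/amu = 1156.65 MeV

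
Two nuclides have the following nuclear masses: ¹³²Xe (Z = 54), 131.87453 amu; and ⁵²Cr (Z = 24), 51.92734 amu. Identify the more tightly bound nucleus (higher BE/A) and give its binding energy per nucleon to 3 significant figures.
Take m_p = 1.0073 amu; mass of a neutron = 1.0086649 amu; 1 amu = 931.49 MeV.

¹³²Xe: Σm = 54(1.0073) + 78(1.0086649) = 133.0700622 amu; Δm = 1.1955322 amu; E_B = 1113.63 MeV; E_B/A = 8.437 MeV
⁵²Cr: Σm = 24(1.0073) + 28(1.0086649) = 52.4178172 amu; Δm = 0.4904772 amu; E_B = 456.87 MeV; E_B/A = 8.786 MeV
⁵²Cr has the higher binding energy per nucleon, so it is the more tightly bound nucleus.

⁵²Cr; 8.79 MeV/nucleon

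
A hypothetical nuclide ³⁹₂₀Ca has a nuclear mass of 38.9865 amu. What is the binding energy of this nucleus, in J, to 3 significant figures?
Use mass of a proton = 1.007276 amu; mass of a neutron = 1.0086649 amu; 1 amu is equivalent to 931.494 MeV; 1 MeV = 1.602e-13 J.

4.83e-11 J

Mass of separated nucleons = 20(1.007276) + 19(1.0086649) = 20.145520 + 19.1646331 = 39.3101531 amu
Mass defect Δm = 39.3101531 − 38.9865 = 0.3236531 amu
Binding energy = Δm·c² = 0.3236531 × 931.494 MeV/amu = 301.481 MeV
In joules: 301.481 MeV × 1.602e-13 J/MeV = 4.8297e-11 J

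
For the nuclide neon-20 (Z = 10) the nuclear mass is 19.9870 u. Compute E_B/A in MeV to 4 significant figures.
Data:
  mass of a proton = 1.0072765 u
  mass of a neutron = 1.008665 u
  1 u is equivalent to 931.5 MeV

8.030 MeV/nucleon

Total constituent mass: 10 × 1.0072765 + 10 × 1.008665 = 20.1594150 u
Δm = 20.1594150 − 19.9870 = 0.1724150 u
Binding energy = Δm·c² = 0.1724150 × 931.5 MeV/u = 160.605 MeV
Per nucleon: 160.605 / 20 = 8.030 MeV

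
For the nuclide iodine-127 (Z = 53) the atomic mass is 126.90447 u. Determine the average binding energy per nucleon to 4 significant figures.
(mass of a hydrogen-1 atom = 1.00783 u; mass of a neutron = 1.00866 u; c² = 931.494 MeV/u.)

8.445 MeV/nucleon

Z = 53, so N = A − Z = 127 − 53 = 74.
Total constituent mass: 53 × 1.00783 + 74 × 1.00866 = 128.05583 u
Mass defect Δm = 128.05583 − 126.90447 = 1.15136 u
Binding energy = Δm·c² = 1.15136 × 931.494 MeV/u = 1072.48 MeV
BE/A = 1072.48 MeV / 127 = 8.445 MeV/nucleon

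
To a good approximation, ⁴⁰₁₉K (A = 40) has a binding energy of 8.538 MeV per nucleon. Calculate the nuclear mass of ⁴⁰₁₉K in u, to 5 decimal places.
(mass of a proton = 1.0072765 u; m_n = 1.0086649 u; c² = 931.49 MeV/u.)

39.95358 u

Total binding energy = 40 × 8.538 = 341.520 MeV
Mass defect = 341.520 MeV / (931.49 MeV/u) = 0.3666384 u
Constituent mass = 19(1.0072765) + 21(1.0086649) = 40.3202164 u
Nuclear mass = 40.3202164 − 0.3666384 = 39.9535780 u ≈ 39.95358 u (to 5 decimal places)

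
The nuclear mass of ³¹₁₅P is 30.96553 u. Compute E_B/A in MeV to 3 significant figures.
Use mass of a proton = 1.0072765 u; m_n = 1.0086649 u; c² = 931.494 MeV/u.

With 15 protons and 16 neutrons (A = 31):
Mass of separated nucleons = 15(1.0072765) + 16(1.0086649) = 15.1091475 + 16.1386384 = 31.2477859 u
Δm = 31.2477859 − 30.96553 = 0.2822559 u
Binding energy = Δm·c² = 0.2822559 × 931.494 MeV/u = 262.920 MeV
BE/A = 262.920 MeV / 31 = 8.481 MeV/nucleon

8.48 MeV/nucleon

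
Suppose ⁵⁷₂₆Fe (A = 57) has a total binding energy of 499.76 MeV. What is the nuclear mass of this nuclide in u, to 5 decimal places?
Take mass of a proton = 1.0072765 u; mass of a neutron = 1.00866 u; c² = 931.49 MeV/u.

56.92113 u

Mass defect = 499.76 MeV / (931.49 MeV/u) = 0.5365168 u
Constituent mass = 26(1.0072765) + 31(1.00866) = 57.4576490 u
Nuclear mass = 57.4576490 − 0.5365168 = 56.9211322 u ≈ 56.92113 u (to 5 decimal places)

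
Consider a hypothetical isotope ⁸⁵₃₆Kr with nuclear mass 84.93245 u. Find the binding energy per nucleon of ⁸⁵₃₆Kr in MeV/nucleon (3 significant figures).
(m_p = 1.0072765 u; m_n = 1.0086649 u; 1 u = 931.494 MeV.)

8.26 MeV/nucleon

Mass of separated nucleons = 36(1.0072765) + 49(1.0086649) = 36.2619540 + 49.4245801 = 85.6865341 u
Mass defect Δm = 85.6865341 − 84.93245 = 0.7540841 u
Binding energy = Δm·c² = 0.7540841 × 931.494 MeV/u = 702.425 MeV
Dividing by A = 85 gives 8.264 MeV per nucleon.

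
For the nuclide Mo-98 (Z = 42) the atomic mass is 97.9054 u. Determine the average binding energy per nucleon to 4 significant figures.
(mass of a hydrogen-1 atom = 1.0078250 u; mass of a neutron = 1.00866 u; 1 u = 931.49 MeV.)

8.633 MeV/nucleon

Total constituent mass: 42 × 1.0078250 + 56 × 1.00866 = 98.8136100 u
Δm = 98.8136100 − 97.9054 = 0.9082100 u
Converting to energy: 0.9082100 u × 931.49 MeV/u = 845.989 MeV
Dividing by A = 98 gives 8.633 MeV per nucleon.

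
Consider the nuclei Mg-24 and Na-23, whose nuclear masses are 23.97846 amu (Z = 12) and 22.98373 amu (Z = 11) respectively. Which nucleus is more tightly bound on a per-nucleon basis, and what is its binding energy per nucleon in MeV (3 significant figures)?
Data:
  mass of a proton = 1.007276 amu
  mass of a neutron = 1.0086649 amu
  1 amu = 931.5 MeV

Mg-24: Σm = 12(1.007276) + 12(1.0086649) = 24.1912908 amu; Δm = 0.2128308 amu; E_B = 198.25 MeV; E_B/A = 8.260 MeV
Na-23: Σm = 11(1.007276) + 12(1.0086649) = 23.1840148 amu; Δm = 0.2002848 amu; E_B = 186.57 MeV; E_B/A = 8.112 MeV
Mg-24 has the higher binding energy per nucleon, so it is the more tightly bound nucleus.

Mg-24; 8.26 MeV/nucleon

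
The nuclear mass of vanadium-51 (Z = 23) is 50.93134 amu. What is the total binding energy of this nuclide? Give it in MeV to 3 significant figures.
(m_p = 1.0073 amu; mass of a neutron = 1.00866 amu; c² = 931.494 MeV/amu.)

446 MeV

Total constituent mass: 23 × 1.0073 + 28 × 1.00866 = 51.41038 amu
Mass defect Δm = 51.41038 − 50.93134 = 0.47904 amu
Binding energy = Δm·c² = 0.47904 × 931.494 MeV/amu = 446.223 MeV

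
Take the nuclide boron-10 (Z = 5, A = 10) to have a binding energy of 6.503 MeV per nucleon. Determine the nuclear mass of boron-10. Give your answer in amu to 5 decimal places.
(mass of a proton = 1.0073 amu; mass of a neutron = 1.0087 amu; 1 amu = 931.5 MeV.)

Total binding energy = 10 × 6.503 = 65.030 MeV
Mass defect = 65.030 MeV / (931.5 MeV/amu) = 0.0698121 amu
Constituent mass = 5(1.0073) + 5(1.0087) = 10.0800 amu
Nuclear mass = 10.0800 − 0.0698121 = 10.0101879 amu ≈ 10.01019 amu (to 5 decimal places)

10.01019 amu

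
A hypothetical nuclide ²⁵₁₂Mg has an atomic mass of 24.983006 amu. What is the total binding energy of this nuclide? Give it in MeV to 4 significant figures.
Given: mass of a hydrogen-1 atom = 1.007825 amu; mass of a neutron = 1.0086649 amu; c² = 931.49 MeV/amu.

With 12 protons and 13 neutrons (A = 25):
Σm = 12·m(¹H) + 13·m_n = 12.093900 + 13.1126437 = 25.2065437 amu
The mass defect is 25.2065437 − 24.983006 = 0.2235377 amu.
Converting to energy: 0.2235377 amu × 931.49 MeV/amu = 208.223 MeV

208.2 MeV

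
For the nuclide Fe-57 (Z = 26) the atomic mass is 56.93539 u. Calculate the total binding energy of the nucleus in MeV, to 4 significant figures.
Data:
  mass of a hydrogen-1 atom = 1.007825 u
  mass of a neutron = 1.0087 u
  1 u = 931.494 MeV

The nucleus contains 26 protons and 57 − 26 = 31 neutrons.
Total constituent mass: 26 × 1.007825 + 31 × 1.0087 = 57.473150 u
The mass defect is 57.473150 − 56.93539 = 0.537760 u.
E_B = 0.537760 × 931.494 = 500.920 MeV

500.9 MeV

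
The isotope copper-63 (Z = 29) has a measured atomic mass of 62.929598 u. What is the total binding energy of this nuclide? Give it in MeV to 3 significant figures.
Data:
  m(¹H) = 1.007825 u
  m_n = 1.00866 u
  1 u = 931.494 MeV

Z = 29, so N = A − Z = 63 − 29 = 34.
Σm = 29·m(¹H) + 34·m_n = 29.226925 + 34.29444 = 63.521365 u
The mass defect is 63.521365 − 62.929598 = 0.591767 u.
Binding energy = Δm·c² = 0.591767 × 931.494 MeV/u = 551.227 MeV

551 MeV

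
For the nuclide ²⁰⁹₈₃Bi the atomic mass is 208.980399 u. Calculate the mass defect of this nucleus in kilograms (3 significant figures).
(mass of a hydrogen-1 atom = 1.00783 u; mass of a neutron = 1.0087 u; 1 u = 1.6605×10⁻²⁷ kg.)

2.93e-27 kg

Total constituent mass: 83 × 1.00783 + 126 × 1.0087 = 210.74609 u
The mass defect is 210.74609 − 208.980399 = 1.765691 u.
In SI units: 1.765691 u × 1.6605×10⁻²⁷ kg/u = 2.9319e-27 kg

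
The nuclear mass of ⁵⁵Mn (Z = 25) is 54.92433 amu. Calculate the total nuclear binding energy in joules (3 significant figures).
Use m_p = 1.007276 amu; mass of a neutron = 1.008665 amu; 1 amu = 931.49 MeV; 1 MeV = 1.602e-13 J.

7.72e-11 J

The nucleus contains 25 protons and 55 − 25 = 30 neutrons.
Mass of separated nucleons = 25(1.007276) + 30(1.008665) = 25.181900 + 30.259950 = 55.441850 amu
Mass defect Δm = 55.441850 − 54.92433 = 0.517520 amu
Binding energy = Δm·c² = 0.517520 × 931.49 MeV/amu = 482.065 MeV
In joules: 482.065 MeV × 1.602e-13 J/MeV = 7.7227e-11 J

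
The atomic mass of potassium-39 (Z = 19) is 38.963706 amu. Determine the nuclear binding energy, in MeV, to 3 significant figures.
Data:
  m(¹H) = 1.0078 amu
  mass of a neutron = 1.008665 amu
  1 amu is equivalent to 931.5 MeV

333 MeV

Z = 19, so N = A − Z = 39 − 19 = 20.
Σm = 19·m(¹H) + 20·m_n = 19.1482 + 20.173300 = 39.321500 amu
The mass defect is 39.321500 − 38.963706 = 0.357794 amu.
E_B = 0.357794 × 931.5 = 333.285 MeV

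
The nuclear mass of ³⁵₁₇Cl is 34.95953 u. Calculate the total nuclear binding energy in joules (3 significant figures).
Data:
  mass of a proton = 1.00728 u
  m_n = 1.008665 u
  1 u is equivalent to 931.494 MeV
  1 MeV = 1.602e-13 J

4.78e-11 J

Mass of separated nucleons = 17(1.00728) + 18(1.008665) = 17.12376 + 18.155970 = 35.279730 u
Δm = 35.279730 − 34.95953 = 0.320200 u
E_B = 0.320200 × 931.494 = 298.264 MeV
In joules: 298.264 MeV × 1.602e-13 J/MeV = 4.7782e-11 J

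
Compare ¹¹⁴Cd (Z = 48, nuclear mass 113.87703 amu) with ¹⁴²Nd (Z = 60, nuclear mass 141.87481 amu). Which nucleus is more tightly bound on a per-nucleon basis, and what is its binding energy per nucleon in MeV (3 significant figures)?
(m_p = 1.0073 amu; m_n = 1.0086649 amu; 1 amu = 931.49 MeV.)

¹¹⁴Cd; 8.54 MeV/nucleon

¹¹⁴Cd: Σm = 48(1.0073) + 66(1.0086649) = 114.9222834 amu; Δm = 1.0452534 amu; E_B = 973.64 MeV; E_B/A = 8.541 MeV
¹⁴²Nd: Σm = 60(1.0073) + 82(1.0086649) = 143.1485218 amu; Δm = 1.2737118 amu; E_B = 1186.4 MeV; E_B/A = 8.355 MeV
¹¹⁴Cd has the higher binding energy per nucleon, so it is the more tightly bound nucleus.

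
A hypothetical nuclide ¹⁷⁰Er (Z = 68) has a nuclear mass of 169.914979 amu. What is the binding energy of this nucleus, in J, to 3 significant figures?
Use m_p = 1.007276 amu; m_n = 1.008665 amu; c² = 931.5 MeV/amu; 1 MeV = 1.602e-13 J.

2.18e-10 J

Σm = 68·m_p + 102·m_n = 68.494768 + 102.883830 = 171.378598 amu
The mass defect is 171.378598 − 169.914979 = 1.463619 amu.
Converting to energy: 1.463619 amu × 931.5 MeV/amu = 1363.36 MeV
In joules: 1363.36 MeV × 1.602e-13 J/MeV = 2.1841e-10 J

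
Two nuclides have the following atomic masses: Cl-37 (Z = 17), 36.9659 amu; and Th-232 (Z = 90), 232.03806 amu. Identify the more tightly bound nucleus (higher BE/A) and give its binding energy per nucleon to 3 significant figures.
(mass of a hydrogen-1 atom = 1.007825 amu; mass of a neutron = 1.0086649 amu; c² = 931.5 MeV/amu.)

Cl-37; 8.57 MeV/nucleon

Cl-37: Σm = 17(1.007825) + 20(1.0086649) = 37.3063230 amu; Δm = 0.3404230 amu; E_B = 317.10 MeV; E_B/A = 8.570 MeV
Th-232: Σm = 90(1.007825) + 142(1.0086649) = 233.9346658 amu; Δm = 1.8966058 amu; E_B = 1766.7 MeV; E_B/A = 7.615 MeV
Cl-37 has the higher binding energy per nucleon, so it is the more tightly bound nucleus.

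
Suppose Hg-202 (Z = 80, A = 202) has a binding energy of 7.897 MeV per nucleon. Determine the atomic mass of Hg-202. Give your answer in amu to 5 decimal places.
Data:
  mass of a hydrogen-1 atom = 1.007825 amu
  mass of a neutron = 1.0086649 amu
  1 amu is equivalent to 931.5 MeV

Total binding energy = 202 × 7.897 = 1595.194 MeV
Mass defect = 1595.194 MeV / (931.5 MeV/amu) = 1.7125003 amu
Constituent mass = 80(1.007825) + 122(1.0086649) = 203.6831178 amu
Atomic mass = 203.6831178 − 1.7125003 = 201.9706175 amu ≈ 201.97062 amu (to 5 decimal places)

201.97062 amu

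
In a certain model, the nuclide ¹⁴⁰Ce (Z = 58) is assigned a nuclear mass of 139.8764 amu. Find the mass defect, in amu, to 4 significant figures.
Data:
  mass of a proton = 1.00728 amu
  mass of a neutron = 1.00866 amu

1.256 amu

With 58 protons and 82 neutrons (A = 140):
Mass of separated nucleons = 58(1.00728) + 82(1.00866) = 58.42224 + 82.71012 = 141.13236 amu
Δm = 141.13236 − 139.8764 = 1.25596 amu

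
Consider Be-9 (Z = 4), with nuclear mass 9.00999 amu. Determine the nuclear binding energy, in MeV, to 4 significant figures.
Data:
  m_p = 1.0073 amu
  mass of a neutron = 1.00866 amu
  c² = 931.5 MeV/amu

Σm = 4·m_p + 5·m_n = 4.0292 + 5.04330 = 9.07250 amu
The mass defect is 9.07250 − 9.00999 = 0.06251 amu.
E_B = 0.06251 × 931.5 = 58.2281 MeV

58.23 MeV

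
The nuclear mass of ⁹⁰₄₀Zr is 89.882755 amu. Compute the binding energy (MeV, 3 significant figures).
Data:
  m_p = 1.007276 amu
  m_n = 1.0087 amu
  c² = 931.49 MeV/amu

786 MeV

With 40 protons and 50 neutrons (A = 90):
Total constituent mass: 40 × 1.007276 + 50 × 1.0087 = 90.726040 amu
Mass defect Δm = 90.726040 − 89.882755 = 0.843285 amu
Binding energy = Δm·c² = 0.843285 × 931.49 MeV/amu = 785.512 MeV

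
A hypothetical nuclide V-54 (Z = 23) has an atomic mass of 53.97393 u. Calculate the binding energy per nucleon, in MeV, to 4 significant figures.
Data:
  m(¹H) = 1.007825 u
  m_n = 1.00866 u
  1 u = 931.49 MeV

The nucleus contains 23 protons and 54 − 23 = 31 neutrons.
Mass of separated nucleons = 23(1.007825) + 31(1.00866) = 23.179975 + 31.26846 = 54.448435 u
Mass defect Δm = 54.448435 − 53.97393 = 0.474505 u
E_B = 0.474505 × 931.49 = 441.997 MeV
Per nucleon: 441.997 / 54 = 8.185 MeV

8.185 MeV/nucleon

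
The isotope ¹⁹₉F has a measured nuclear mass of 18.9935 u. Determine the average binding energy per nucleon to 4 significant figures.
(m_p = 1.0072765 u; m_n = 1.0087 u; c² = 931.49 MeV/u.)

With 9 protons and 10 neutrons (A = 19):
Total constituent mass: 9 × 1.0072765 + 10 × 1.0087 = 19.1524885 u
Δm = 19.1524885 − 18.9935 = 0.1589885 u
Binding energy = Δm·c² = 0.1589885 × 931.49 MeV/u = 148.096 MeV
BE/A = 148.096 MeV / 19 = 7.795 MeV/nucleon

7.795 MeV/nucleon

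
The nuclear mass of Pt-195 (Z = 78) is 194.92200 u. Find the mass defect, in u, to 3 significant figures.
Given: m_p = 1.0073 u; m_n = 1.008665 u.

1.66 u

With 78 protons and 117 neutrons (A = 195):
Mass of separated nucleons = 78(1.0073) + 117(1.008665) = 78.5694 + 118.013805 = 196.583205 u
Mass defect Δm = 196.583205 − 194.92200 = 1.661205 u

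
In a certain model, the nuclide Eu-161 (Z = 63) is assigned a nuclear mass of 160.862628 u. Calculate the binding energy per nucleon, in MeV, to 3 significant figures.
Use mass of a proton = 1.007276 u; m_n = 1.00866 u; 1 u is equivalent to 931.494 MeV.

8.36 MeV/nucleon

Mass of separated nucleons = 63(1.007276) + 98(1.00866) = 63.458388 + 98.84868 = 162.307068 u
Δm = 162.307068 − 160.862628 = 1.444440 u
E_B = 1.444440 × 931.494 = 1345.49 MeV
Dividing by A = 161 gives 8.357 MeV per nucleon.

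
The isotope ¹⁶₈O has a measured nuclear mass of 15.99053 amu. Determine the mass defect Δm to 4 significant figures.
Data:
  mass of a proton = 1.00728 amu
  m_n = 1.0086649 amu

Total constituent mass: 8 × 1.00728 + 8 × 1.0086649 = 16.1275592 amu
Δm = 16.1275592 − 15.99053 = 0.1370292 amu

0.1370 amu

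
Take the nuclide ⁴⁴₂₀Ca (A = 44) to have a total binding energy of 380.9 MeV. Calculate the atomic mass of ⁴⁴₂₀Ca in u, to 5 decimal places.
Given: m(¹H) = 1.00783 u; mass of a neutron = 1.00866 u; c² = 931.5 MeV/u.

Mass defect = 380.9 MeV / (931.5 MeV/u) = 0.4089104 u
Constituent mass = 20(1.00783) + 24(1.00866) = 44.36444 u
Atomic mass = 44.36444 − 0.4089104 = 43.9555296 u ≈ 43.95553 u (to 5 decimal places)

43.95553 u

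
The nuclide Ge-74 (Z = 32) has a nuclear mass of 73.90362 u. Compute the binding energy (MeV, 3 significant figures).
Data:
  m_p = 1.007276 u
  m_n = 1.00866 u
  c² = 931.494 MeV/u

Z = 32, so N = A − Z = 74 − 32 = 42.
Σm = 32·m_p + 42·m_n = 32.232832 + 42.36372 = 74.596552 u
Mass defect Δm = 74.596552 − 73.90362 = 0.692932 u
Converting to energy: 0.692932 u × 931.494 MeV/u = 645.462 MeV

645 MeV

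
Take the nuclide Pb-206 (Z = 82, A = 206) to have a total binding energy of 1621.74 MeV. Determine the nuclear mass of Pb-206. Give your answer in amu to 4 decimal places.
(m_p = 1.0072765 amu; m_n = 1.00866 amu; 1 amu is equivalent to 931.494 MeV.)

205.9295 amu

Mass defect = 1621.74 MeV / (931.494 MeV/amu) = 1.741010 amu
Constituent mass = 82(1.0072765) + 124(1.00866) = 207.6705130 amu
Nuclear mass = 207.6705130 − 1.741010 = 205.9295030 amu ≈ 205.9295 amu (to 4 decimal places)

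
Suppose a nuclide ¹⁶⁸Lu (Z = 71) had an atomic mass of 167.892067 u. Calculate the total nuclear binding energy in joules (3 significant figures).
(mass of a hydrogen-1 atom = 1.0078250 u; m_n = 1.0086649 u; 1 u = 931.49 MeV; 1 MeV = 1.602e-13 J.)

2.24e-10 J

Total constituent mass: 71 × 1.0078250 + 97 × 1.0086649 = 169.3960703 u
Δm = 169.3960703 − 167.892067 = 1.5040033 u
E_B = 1.5040033 × 931.49 = 1400.96 MeV
In joules: 1400.96 MeV × 1.602e-13 J/MeV = 2.2443e-10 J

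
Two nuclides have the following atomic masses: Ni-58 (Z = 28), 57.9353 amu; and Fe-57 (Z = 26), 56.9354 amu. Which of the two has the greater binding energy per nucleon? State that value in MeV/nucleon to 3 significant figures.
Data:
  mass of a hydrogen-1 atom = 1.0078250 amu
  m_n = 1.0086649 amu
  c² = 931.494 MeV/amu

Fe-57; 8.77 MeV/nucleon

Ni-58: Σm = 28(1.0078250) + 30(1.0086649) = 58.4790470 amu; Δm = 0.5437470 amu; E_B = 506.50 MeV; E_B/A = 8.733 MeV
Fe-57: Σm = 26(1.0078250) + 31(1.0086649) = 57.4720619 amu; Δm = 0.5366619 amu; E_B = 499.90 MeV; E_B/A = 8.770 MeV
Fe-57 has the higher binding energy per nucleon, so it is the more tightly bound nucleus.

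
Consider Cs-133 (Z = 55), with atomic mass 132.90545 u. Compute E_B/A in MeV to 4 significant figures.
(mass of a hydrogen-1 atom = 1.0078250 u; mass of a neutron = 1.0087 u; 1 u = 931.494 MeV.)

With 55 protons and 78 neutrons (A = 133):
Mass of separated nucleons = 55(1.0078250) + 78(1.0087) = 55.4303750 + 78.6786 = 134.1089750 u
The mass defect is 134.1089750 − 132.90545 = 1.2035250 u.
Converting to energy: 1.2035250 u × 931.494 MeV/u = 1121.08 MeV
Dividing by A = 133 gives 8.429 MeV per nucleon.

8.429 MeV/nucleon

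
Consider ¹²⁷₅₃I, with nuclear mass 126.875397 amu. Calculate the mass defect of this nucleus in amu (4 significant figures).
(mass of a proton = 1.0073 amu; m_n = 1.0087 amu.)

1.155 amu

Mass of separated nucleons = 53(1.0073) + 74(1.0087) = 53.3869 + 74.6438 = 128.0307 amu
The mass defect is 128.0307 − 126.875397 = 1.155303 amu.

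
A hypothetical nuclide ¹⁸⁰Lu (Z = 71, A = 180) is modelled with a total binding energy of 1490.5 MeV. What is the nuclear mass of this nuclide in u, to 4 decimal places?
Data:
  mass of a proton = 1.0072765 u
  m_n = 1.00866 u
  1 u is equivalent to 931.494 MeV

179.8605 u

Mass defect = 1490.5 MeV / (931.494 MeV/u) = 1.600118 u
Constituent mass = 71(1.0072765) + 109(1.00866) = 181.4605715 u
Nuclear mass = 181.4605715 − 1.600118 = 179.8604535 u ≈ 179.8605 u (to 4 decimal places)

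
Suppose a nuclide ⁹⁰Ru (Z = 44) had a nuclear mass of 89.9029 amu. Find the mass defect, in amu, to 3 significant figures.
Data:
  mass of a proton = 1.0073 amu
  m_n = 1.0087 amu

0.819 amu

Z = 44, so N = A − Z = 90 − 44 = 46.
Mass of separated nucleons = 44(1.0073) + 46(1.0087) = 44.3212 + 46.4002 = 90.7214 amu
Mass defect Δm = 90.7214 − 89.9029 = 0.8185 amu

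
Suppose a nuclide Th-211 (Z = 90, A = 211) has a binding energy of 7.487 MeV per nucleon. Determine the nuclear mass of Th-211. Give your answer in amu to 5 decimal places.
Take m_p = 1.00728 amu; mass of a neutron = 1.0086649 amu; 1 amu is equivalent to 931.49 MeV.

Total binding energy = 211 × 7.487 = 1579.757 MeV
Mass defect = 1579.757 MeV / (931.49 MeV/amu) = 1.6959463 amu
Constituent mass = 90(1.00728) + 121(1.0086649) = 212.7036529 amu
Nuclear mass = 212.7036529 − 1.6959463 = 211.0077066 amu ≈ 211.00771 amu (to 5 decimal places)

211.00771 amu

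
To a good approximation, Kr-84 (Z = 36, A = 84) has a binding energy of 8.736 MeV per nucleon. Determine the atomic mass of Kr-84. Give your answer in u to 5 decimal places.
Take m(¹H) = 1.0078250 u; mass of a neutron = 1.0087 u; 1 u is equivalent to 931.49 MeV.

Total binding energy = 84 × 8.736 = 733.824 MeV
Mass defect = 733.824 MeV / (931.49 MeV/u) = 0.7877959 u
Constituent mass = 36(1.0078250) + 48(1.0087) = 84.6993000 u
Atomic mass = 84.6993000 − 0.7877959 = 83.9115041 u ≈ 83.91150 u (to 5 decimal places)

83.91150 u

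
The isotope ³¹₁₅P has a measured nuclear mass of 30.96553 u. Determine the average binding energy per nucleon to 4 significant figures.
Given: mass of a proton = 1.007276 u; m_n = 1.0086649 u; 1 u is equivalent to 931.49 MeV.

8.481 MeV/nucleon

Total constituent mass: 15 × 1.007276 + 16 × 1.0086649 = 31.2477784 u
Δm = 31.2477784 − 30.96553 = 0.2822484 u
Converting to energy: 0.2822484 u × 931.49 MeV/u = 262.912 MeV
BE/A = 262.912 MeV / 31 = 8.481 MeV/nucleon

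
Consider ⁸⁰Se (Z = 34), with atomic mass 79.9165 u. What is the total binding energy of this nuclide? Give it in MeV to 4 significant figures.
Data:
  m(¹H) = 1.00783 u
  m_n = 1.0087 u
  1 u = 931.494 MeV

698.5 MeV

The nucleus contains 34 protons and 80 − 34 = 46 neutrons.
Σm = 34·m(¹H) + 46·m_n = 34.26622 + 46.4002 = 80.66642 u
Mass defect Δm = 80.66642 − 79.9165 = 0.74992 u
Converting to energy: 0.74992 u × 931.494 MeV/u = 698.546 MeV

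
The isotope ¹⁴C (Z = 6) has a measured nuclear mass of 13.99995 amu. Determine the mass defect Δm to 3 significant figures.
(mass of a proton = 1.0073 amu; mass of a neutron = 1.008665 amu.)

Z = 6, so N = A − Z = 14 − 6 = 8.
Total constituent mass: 6 × 1.0073 + 8 × 1.008665 = 14.113120 amu
The mass defect is 14.113120 − 13.99995 = 0.113170 amu.

0.113 amu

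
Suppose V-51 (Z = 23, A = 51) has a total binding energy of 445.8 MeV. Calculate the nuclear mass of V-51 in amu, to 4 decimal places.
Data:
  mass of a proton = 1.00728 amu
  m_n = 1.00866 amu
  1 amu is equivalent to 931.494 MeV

50.9313 amu

Mass defect = 445.8 MeV / (931.494 MeV/amu) = 0.478586 amu
Constituent mass = 23(1.00728) + 28(1.00866) = 51.40992 amu
Nuclear mass = 51.40992 − 0.478586 = 50.931334 amu ≈ 50.9313 amu (to 4 decimal places)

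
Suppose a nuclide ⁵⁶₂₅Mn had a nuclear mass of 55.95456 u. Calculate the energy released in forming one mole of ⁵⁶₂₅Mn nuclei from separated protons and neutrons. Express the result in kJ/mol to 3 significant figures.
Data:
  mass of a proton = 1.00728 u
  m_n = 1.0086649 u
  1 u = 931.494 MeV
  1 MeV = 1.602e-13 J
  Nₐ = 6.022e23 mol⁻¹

Mass of separated nucleons = 25(1.00728) + 31(1.0086649) = 25.18200 + 31.2686119 = 56.4506119 u
The mass defect is 56.4506119 − 55.95456 = 0.4960519 u.
E_B = 0.4960519 × 931.494 = 462.069 MeV
Per nucleus in joules: 462.069 MeV × 1.602e-13 J/MeV = 7.4023e-11 J
Per mole: 7.4023e-11 J × 6.022e23 mol⁻¹ = 4.4577e+13 J/mol

4.46e+10 kJ/mol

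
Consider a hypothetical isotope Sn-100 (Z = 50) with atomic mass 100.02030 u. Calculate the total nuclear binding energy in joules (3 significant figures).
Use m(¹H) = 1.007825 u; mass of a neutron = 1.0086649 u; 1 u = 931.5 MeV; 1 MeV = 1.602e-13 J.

Mass of separated nucleons = 50(1.007825) + 50(1.0086649) = 50.391250 + 50.4332450 = 100.8244950 u
Mass defect Δm = 100.8244950 − 100.02030 = 0.8041950 u
Converting to energy: 0.8041950 u × 931.5 MeV/u = 749.108 MeV
In joules: 749.108 MeV × 1.602e-13 J/MeV = 1.2001e-10 J

1.20e-10 J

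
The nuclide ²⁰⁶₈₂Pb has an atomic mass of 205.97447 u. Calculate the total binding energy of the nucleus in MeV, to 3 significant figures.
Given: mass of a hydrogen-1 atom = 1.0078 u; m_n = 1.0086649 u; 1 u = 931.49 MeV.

Σm = 82·m(¹H) + 124·m_n = 82.6396 + 125.0744476 = 207.7140476 u
Mass defect Δm = 207.7140476 − 205.97447 = 1.7395776 u
Converting to energy: 1.7395776 u × 931.49 MeV/u = 1620.40 MeV

1620 MeV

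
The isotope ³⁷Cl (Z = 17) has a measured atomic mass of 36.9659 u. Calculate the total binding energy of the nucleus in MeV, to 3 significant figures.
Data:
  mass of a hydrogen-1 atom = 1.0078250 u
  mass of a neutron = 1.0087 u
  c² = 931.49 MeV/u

318 MeV

Σm = 17·m(¹H) + 20·m_n = 17.1330250 + 20.1740 = 37.3070250 u
The mass defect is 37.3070250 − 36.9659 = 0.3411250 u.
E_B = 0.3411250 × 931.49 = 317.755 MeV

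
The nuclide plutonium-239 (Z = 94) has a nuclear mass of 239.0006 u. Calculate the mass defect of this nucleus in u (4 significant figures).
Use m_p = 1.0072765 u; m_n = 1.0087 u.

The nucleus contains 94 protons and 239 − 94 = 145 neutrons.
Mass of separated nucleons = 94(1.0072765) + 145(1.0087) = 94.6839910 + 146.2615 = 240.9454910 u
Δm = 240.9454910 − 239.0006 = 1.9448910 u

1.945 u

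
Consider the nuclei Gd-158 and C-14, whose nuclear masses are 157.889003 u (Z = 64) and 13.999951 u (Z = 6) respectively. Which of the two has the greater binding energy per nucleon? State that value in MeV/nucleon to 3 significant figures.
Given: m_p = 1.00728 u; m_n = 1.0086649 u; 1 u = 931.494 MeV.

Gd-158: Σm = 64(1.00728) + 94(1.0086649) = 159.2804206 u; Δm = 1.3914176 u; E_B = 1296.1 MeV; E_B/A = 8.203 MeV
C-14: Σm = 6(1.00728) + 8(1.0086649) = 14.1129992 u; Δm = 0.1130482 u; E_B = 105.304 MeV; E_B/A = 7.522 MeV
Gd-158 has the higher binding energy per nucleon, so it is the more tightly bound nucleus.

Gd-158; 8.20 MeV/nucleon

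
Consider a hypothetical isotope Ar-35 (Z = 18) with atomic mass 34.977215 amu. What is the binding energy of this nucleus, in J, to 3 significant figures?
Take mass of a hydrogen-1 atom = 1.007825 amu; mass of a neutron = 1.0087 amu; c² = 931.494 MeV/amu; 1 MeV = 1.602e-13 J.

4.65e-11 J

Mass of separated nucleons = 18(1.007825) + 17(1.0087) = 18.140850 + 17.1479 = 35.288750 amu
Δm = 35.288750 − 34.977215 = 0.311535 amu
Converting to energy: 0.311535 amu × 931.494 MeV/amu = 290.193 MeV
In joules: 290.193 MeV × 1.602e-13 J/MeV = 4.6489e-11 J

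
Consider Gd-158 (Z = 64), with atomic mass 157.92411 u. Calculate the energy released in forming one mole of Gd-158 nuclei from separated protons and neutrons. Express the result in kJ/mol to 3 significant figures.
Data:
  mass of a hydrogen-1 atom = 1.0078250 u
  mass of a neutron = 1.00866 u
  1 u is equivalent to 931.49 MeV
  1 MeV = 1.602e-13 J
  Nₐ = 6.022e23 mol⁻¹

1.25e+11 kJ/mol

Z = 64, so N = A − Z = 158 − 64 = 94.
Mass of separated nucleons = 64(1.0078250) + 94(1.00866) = 64.5008000 + 94.81404 = 159.3148400 u
The mass defect is 159.3148400 − 157.92411 = 1.3907300 u.
Converting to energy: 1.3907300 u × 931.49 MeV/u = 1295.45 MeV
Per nucleus in joules: 1295.45 MeV × 1.602e-13 J/MeV = 2.0753e-10 J
Per mole: 2.0753e-10 J × 6.022e23 mol⁻¹ = 1.2497e+14 J/mol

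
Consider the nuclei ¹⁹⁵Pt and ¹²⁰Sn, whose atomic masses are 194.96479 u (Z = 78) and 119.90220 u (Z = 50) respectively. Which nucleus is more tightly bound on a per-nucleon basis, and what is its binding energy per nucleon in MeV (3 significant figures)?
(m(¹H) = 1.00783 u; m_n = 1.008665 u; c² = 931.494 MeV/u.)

¹²⁰Sn; 8.51 MeV/nucleon

¹⁹⁵Pt: Σm = 78(1.00783) + 117(1.008665) = 196.624545 u; Δm = 1.659755 u; E_B = 1546.05 MeV; E_B/A = 7.928 MeV
¹²⁰Sn: Σm = 50(1.00783) + 70(1.008665) = 120.998050 u; Δm = 1.095850 u; E_B = 1020.778 MeV; E_B/A = 8.506 MeV
¹²⁰Sn has the higher binding energy per nucleon, so it is the more tightly bound nucleus.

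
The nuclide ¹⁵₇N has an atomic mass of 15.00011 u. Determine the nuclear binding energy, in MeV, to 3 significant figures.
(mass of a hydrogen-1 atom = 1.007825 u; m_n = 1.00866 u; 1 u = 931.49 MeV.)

Mass of separated nucleons = 7(1.007825) + 8(1.00866) = 7.054775 + 8.06928 = 15.124055 u
The mass defect is 15.124055 − 15.00011 = 0.123945 u.
Binding energy = Δm·c² = 0.123945 × 931.49 MeV/u = 115.454 MeV

115 MeV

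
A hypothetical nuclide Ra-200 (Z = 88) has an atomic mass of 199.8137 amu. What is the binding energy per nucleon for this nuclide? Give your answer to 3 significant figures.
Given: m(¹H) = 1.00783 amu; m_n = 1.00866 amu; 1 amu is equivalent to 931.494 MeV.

8.59 MeV/nucleon

Mass of separated nucleons = 88(1.00783) + 112(1.00866) = 88.68904 + 112.96992 = 201.65896 amu
The mass defect is 201.65896 − 199.8137 = 1.84526 amu.
Binding energy = Δm·c² = 1.84526 × 931.494 MeV/amu = 1718.85 MeV
Per nucleon: 1718.85 / 200 = 8.594 MeV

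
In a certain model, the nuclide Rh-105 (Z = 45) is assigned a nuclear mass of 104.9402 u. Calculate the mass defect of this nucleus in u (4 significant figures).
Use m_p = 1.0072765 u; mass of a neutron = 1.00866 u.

0.9068 u

Σm = 45·m_p + 60·m_n = 45.3274425 + 60.51960 = 105.8470425 u
Δm = 105.8470425 − 104.9402 = 0.9068425 u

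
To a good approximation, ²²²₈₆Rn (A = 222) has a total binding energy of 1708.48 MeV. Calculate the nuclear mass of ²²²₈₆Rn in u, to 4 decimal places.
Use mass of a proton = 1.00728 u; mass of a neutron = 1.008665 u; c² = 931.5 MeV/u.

Mass defect = 1708.48 MeV / (931.5 MeV/u) = 1.834117 u
Constituent mass = 86(1.00728) + 136(1.008665) = 223.804520 u
Nuclear mass = 223.804520 − 1.834117 = 221.970403 u ≈ 221.9704 u (to 4 decimal places)

221.9704 u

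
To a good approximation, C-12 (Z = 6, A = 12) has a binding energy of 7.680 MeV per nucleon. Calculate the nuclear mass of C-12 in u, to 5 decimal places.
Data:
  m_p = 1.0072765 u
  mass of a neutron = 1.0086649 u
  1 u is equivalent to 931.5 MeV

11.99671 u

Total binding energy = 12 × 7.680 = 92.160 MeV
Mass defect = 92.160 MeV / (931.5 MeV/u) = 0.0989372 u
Constituent mass = 6(1.0072765) + 6(1.0086649) = 12.0956484 u
Nuclear mass = 12.0956484 − 0.0989372 = 11.9967112 u ≈ 11.99671 u (to 5 decimal places)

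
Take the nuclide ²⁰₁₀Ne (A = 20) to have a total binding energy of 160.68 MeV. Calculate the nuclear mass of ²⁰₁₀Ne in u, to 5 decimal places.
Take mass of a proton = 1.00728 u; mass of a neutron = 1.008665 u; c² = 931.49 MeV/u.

Mass defect = 160.68 MeV / (931.49 MeV/u) = 0.1724978 u
Constituent mass = 10(1.00728) + 10(1.008665) = 20.159450 u
Nuclear mass = 20.159450 − 0.1724978 = 19.9869522 u ≈ 19.98695 u (to 5 decimal places)

19.98695 u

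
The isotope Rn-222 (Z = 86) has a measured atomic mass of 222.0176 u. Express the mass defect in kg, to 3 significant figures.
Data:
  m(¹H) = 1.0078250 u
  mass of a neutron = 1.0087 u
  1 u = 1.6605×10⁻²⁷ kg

Σm = 86·m(¹H) + 136·m_n = 86.6729500 + 137.1832 = 223.8561500 u
Mass defect Δm = 223.8561500 − 222.0176 = 1.8385500 u
In SI units: 1.8385500 u × 1.6605×10⁻²⁷ kg/u = 3.0529e-27 kg

3.05e-27 kg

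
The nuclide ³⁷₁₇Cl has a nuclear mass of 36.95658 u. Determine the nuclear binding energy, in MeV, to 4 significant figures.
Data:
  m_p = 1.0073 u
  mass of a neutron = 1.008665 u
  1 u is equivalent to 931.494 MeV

317.5 MeV

Σm = 17·m_p + 20·m_n = 17.1241 + 20.173300 = 37.297400 u
Δm = 37.297400 − 36.95658 = 0.340820 u
Converting to energy: 0.340820 u × 931.494 MeV/u = 317.472 MeV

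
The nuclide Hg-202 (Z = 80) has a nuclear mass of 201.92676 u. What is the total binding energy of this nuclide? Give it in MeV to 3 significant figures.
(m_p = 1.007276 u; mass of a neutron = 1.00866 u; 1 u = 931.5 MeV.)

1590 MeV

Z = 80, so N = A − Z = 202 − 80 = 122.
Σm = 80·m_p + 122·m_n = 80.582080 + 123.05652 = 203.638600 u
Mass defect Δm = 203.638600 − 201.92676 = 1.711840 u
Converting to energy: 1.711840 u × 931.5 MeV/u = 1594.58 MeV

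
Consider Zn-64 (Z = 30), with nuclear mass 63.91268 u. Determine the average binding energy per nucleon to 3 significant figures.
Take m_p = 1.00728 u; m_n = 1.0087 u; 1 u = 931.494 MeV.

8.75 MeV/nucleon

Mass of separated nucleons = 30(1.00728) + 34(1.0087) = 30.21840 + 34.2958 = 64.51420 u
The mass defect is 64.51420 − 63.91268 = 0.60152 u.
E_B = 0.60152 × 931.494 = 560.312 MeV
Dividing by A = 64 gives 8.7549 MeV per nucleon.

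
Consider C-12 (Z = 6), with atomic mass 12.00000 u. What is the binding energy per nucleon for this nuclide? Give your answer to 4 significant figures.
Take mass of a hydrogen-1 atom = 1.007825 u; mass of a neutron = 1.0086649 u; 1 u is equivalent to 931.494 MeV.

7.680 MeV/nucleon

Mass of separated nucleons = 6(1.007825) + 6(1.0086649) = 6.046950 + 6.0519894 = 12.0989394 u
Mass defect Δm = 12.0989394 − 12.00000 = 0.0989394 u
Converting to energy: 0.0989394 u × 931.494 MeV/u = 92.1615 MeV
BE/A = 92.1615 MeV / 12 = 7.680 MeV/nucleon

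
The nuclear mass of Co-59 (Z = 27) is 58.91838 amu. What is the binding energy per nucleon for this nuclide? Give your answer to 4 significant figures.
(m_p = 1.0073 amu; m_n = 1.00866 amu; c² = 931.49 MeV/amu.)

8.776 MeV/nucleon

Mass of separated nucleons = 27(1.0073) + 32(1.00866) = 27.1971 + 32.27712 = 59.47422 amu
The mass defect is 59.47422 − 58.91838 = 0.55584 amu.
E_B = 0.55584 × 931.49 = 517.759 MeV
Per nucleon: 517.759 / 59 = 8.776 MeV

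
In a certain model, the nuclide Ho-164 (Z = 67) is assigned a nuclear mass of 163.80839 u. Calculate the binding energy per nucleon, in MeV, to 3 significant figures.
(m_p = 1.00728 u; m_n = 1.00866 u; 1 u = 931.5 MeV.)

8.63 MeV/nucleon

Mass of separated nucleons = 67(1.00728) + 97(1.00866) = 67.48776 + 97.84002 = 165.32778 u
Mass defect Δm = 165.32778 − 163.80839 = 1.51939 u
E_B = 1.51939 × 931.5 = 1415.31 MeV
BE/A = 1415.31 MeV / 164 = 8.630 MeV/nucleon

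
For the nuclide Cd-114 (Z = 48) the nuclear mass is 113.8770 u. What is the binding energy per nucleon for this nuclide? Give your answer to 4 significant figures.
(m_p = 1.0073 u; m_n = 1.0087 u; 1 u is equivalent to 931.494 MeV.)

8.560 MeV/nucleon

The nucleus contains 48 protons and 114 − 48 = 66 neutrons.
Mass of separated nucleons = 48(1.0073) + 66(1.0087) = 48.3504 + 66.5742 = 114.9246 u
Δm = 114.9246 − 113.8770 = 1.0476 u
E_B = 1.0476 × 931.494 = 975.833 MeV
Dividing by A = 114 gives 8.560 MeV per nucleon.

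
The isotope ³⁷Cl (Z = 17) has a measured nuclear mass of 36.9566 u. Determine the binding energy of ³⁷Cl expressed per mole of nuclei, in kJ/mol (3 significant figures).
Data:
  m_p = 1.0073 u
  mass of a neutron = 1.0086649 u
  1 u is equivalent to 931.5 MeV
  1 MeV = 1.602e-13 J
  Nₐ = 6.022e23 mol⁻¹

3.06e+10 kJ/mol

The nucleus contains 17 protons and 37 − 17 = 20 neutrons.
Σm = 17·m_p + 20·m_n = 17.1241 + 20.1732980 = 37.2973980 u
The mass defect is 37.2973980 − 36.9566 = 0.3407980 u.
E_B = 0.3407980 × 931.5 = 317.453 MeV
Per nucleus in joules: 317.453 MeV × 1.602e-13 J/MeV = 5.0856e-11 J
Per mole: 5.0856e-11 J × 6.022e23 mol⁻¹ = 3.0625e+13 J/mol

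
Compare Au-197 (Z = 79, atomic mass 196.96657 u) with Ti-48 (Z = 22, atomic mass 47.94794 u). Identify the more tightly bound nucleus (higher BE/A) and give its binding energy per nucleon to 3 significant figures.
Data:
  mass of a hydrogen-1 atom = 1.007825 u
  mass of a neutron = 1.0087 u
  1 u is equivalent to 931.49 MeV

Ti-48; 8.74 MeV/nucleon

Au-197: Σm = 79(1.007825) + 118(1.0087) = 198.644775 u; Δm = 1.678205 u; E_B = 1563.2 MeV; E_B/A = 7.935 MeV
Ti-48: Σm = 22(1.007825) + 26(1.0087) = 48.398350 u; Δm = 0.450410 u; E_B = 419.55 MeV; E_B/A = 8.741 MeV
Ti-48 has the higher binding energy per nucleon, so it is the more tightly bound nucleus.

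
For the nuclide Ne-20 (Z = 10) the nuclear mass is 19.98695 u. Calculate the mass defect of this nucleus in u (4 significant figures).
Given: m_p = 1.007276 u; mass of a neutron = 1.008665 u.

Mass of separated nucleons = 10(1.007276) + 10(1.008665) = 10.072760 + 10.086650 = 20.159410 u
The mass defect is 20.159410 − 19.98695 = 0.172460 u.

0.1725 u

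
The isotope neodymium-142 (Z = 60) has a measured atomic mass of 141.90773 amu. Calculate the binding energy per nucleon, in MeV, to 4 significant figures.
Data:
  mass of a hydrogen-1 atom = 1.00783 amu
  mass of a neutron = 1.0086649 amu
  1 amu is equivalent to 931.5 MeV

8.348 MeV/nucleon

Z = 60, so N = A − Z = 142 − 60 = 82.
Mass of separated nucleons = 60(1.00783) + 82(1.0086649) = 60.46980 + 82.7105218 = 143.1803218 amu
Mass defect Δm = 143.1803218 − 141.90773 = 1.2725918 amu
E_B = 1.2725918 × 931.5 = 1185.42 MeV
Per nucleon: 1185.42 / 142 = 8.348 MeV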